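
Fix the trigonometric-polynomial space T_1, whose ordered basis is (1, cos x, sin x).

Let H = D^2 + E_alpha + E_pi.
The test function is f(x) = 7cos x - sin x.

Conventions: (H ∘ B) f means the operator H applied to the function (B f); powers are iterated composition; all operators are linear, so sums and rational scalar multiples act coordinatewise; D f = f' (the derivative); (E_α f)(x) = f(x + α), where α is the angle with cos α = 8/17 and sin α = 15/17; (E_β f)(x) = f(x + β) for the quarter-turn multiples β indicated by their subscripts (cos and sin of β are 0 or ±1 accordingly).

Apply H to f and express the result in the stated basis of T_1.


g(x) = -(197/17)cos x - (79/17)sin x

D f = -cos x - 7sin x
D D f = -7cos x + sin x
E_alpha f = (41/17)cos x - (113/17)sin x
E_pi f = -7cos x + sin x
(D^2 + E_alpha + E_pi) f = -(197/17)cos x - (79/17)sin x


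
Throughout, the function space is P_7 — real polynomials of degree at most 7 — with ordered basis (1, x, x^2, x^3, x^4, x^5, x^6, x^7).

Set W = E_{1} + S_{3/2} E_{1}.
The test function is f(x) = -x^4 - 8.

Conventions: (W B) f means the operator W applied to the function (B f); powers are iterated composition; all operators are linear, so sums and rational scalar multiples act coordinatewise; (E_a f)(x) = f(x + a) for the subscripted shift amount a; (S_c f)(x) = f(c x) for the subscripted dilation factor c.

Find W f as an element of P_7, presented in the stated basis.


E_{1} f = -x^4 - 4x^3 - 6x^2 - 4x - 9
E_{1} f = -x^4 - 4x^3 - 6x^2 - 4x - 9
S_{3/2} E_{1} f = -(81/16)x^4 - (27/2)x^3 - (27/2)x^2 - 6x - 9
(E_{1} + S_{3/2} E_{1}) f = -(97/16)x^4 - (35/2)x^3 - (39/2)x^2 - 10x - 18

the result is g(x) = -(97/16)x^4 - (35/2)x^3 - (39/2)x^2 - 10x - 18


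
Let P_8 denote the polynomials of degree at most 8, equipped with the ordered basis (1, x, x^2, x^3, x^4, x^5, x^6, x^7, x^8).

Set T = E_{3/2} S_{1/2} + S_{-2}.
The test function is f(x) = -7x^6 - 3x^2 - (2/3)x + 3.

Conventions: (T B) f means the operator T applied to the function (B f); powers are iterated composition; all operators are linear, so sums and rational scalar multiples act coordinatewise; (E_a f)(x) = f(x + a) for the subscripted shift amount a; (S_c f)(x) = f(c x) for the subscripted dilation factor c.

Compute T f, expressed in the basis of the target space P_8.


the image equals g(x) = -(28679/64)x^6 - (63/64)x^5 - (945/256)x^4 - (945/128)x^3 - (21561/1024)x^2 - (6383/1024)x + 10513/4096

S_{1/2} f = -(7/64)x^6 - (3/4)x^2 - (1/3)x + 3
E_{3/2} S_{1/2} f = -(7/64)x^6 - (63/64)x^5 - (945/256)x^4 - (945/128)x^3 - (9273/1024)x^2 - (23245/3072)x - 1775/4096
S_{-2} f = -448x^6 - 12x^2 + (4/3)x + 3
(E_{3/2} S_{1/2} + S_{-2}) f = -(28679/64)x^6 - (63/64)x^5 - (945/256)x^4 - (945/128)x^3 - (21561/1024)x^2 - (6383/1024)x + 10513/4096


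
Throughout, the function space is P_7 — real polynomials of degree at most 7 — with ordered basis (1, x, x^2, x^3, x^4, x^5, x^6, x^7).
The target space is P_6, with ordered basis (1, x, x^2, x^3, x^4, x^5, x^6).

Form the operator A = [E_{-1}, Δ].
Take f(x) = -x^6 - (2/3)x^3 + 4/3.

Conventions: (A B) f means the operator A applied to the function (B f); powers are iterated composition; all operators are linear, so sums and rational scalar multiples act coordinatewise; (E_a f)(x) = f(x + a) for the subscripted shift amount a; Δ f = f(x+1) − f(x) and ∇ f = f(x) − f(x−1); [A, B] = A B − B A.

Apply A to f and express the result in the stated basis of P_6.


the result is g(x) = 0

Δ f = -6x^5 - 15x^4 - 20x^3 - 17x^2 - 8x - 5/3
E_{-1} Δ f = -6x^5 + 15x^4 - 20x^3 + 13x^2 - 4x + 1/3
E_{-1} f = -x^6 + 6x^5 - 15x^4 + (58/3)x^3 - 13x^2 + 4x + 1
Δ E_{-1} f = -6x^5 + 15x^4 - 20x^3 + 13x^2 - 4x + 1/3
[E_{-1}, Δ] f = 0


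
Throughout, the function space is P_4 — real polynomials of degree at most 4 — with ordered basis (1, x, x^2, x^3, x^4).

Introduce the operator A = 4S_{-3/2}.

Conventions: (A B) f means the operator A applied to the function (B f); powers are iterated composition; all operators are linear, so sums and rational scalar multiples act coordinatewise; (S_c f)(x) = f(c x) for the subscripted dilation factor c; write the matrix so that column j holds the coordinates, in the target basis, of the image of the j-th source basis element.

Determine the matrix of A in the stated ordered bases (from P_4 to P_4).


the matrix is [[4, 0, 0, 0, 0]; [0, -6, 0, 0, 0]; [0, 0, 9, 0, 0]; [0, 0, 0, -27/2, 0]; [0, 0, 0, 0, 81/4]] (rows listed top to bottom)

image of 1: 4
image of x: -6x
image of x^2: 9x^2
image of x^3: -(27/2)x^3
image of x^4: (81/4)x^4
each image's coordinates form column j of the matrix


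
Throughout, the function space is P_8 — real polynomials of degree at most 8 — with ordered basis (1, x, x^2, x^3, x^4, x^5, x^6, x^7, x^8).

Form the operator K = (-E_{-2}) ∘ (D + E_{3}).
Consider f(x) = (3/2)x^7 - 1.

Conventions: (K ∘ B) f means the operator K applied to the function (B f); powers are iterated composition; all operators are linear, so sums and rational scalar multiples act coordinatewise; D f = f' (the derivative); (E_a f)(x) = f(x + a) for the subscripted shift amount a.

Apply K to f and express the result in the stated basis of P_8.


D f = (21/2)x^6
E_{3} f = (3/2)x^7 + (63/2)x^6 + (567/2)x^5 + (2835/2)x^4 + (8505/2)x^3 + (15309/2)x^2 + (15309/2)x + 6559/2
(D + E_{3}) f = (3/2)x^7 + 42x^6 + (567/2)x^5 + (2835/2)x^4 + (8505/2)x^3 + (15309/2)x^2 + (15309/2)x + 6559/2
E_{-2} (D + E_{3}) f = (3/2)x^7 + 21x^6 - (189/2)x^5 + (1365/2)x^4 - (3255/2)x^3 + (5103/2)x^2 - (4011/2)x + 1345/2
(-E_{-2}) (D + E_{3}) f = -(3/2)x^7 - 21x^6 + (189/2)x^5 - (1365/2)x^4 + (3255/2)x^3 - (5103/2)x^2 + (4011/2)x - 1345/2

the image equals g(x) = -(3/2)x^7 - 21x^6 + (189/2)x^5 - (1365/2)x^4 + (3255/2)x^3 - (5103/2)x^2 + (4011/2)x - 1345/2


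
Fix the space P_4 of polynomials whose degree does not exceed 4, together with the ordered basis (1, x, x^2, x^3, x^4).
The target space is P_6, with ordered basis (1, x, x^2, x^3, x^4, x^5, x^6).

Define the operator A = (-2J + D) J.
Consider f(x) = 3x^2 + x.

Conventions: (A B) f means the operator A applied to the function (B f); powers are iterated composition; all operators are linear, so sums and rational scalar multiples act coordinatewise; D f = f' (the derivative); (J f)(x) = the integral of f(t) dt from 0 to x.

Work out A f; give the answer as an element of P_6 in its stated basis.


J f = x^3 + (1/2)x^2
J J f = (1/4)x^4 + (1/6)x^3
(-2J) J f = -(1/2)x^4 - (1/3)x^3
D J f = 3x^2 + x
(-2J + D) J f = -(1/2)x^4 - (1/3)x^3 + 3x^2 + x

the result is g(x) = -(1/2)x^4 - (1/3)x^3 + 3x^2 + x


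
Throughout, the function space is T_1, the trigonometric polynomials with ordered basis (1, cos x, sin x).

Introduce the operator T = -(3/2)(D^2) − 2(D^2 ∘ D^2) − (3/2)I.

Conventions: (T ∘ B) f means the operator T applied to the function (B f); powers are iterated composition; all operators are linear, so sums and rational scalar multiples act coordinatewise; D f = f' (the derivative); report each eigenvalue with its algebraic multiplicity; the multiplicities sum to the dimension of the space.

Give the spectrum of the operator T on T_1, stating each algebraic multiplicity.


λ = -2 (multiplicity 2), λ = -3/2 (multiplicity 1)

image of 1: -3/2
image of cos x: -2cos x
image of sin x: -2sin x
the matrix is diagonal; its diagonal is (-3/2, -2, -2)
for a triangular matrix the eigenvalues are the diagonal entries, with algebraic multiplicity their repetition count


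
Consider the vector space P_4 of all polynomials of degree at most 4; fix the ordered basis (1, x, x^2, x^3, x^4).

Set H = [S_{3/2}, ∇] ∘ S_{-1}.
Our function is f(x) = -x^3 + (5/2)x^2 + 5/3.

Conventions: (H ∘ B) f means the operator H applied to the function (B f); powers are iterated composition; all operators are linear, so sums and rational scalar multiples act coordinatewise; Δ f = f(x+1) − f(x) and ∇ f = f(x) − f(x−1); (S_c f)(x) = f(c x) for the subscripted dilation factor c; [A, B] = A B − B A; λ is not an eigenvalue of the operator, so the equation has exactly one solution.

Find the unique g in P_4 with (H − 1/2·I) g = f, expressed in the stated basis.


g(x) = 2x^3 + (17/2)x^2 - 48x - 247/12

write g with unknown coordinates in the stated basis and equate coefficients in (H − 1/2·I) g = f
solving from the highest basis element down gives g = 2x^3 + (17/2)x^2 - 48x - 247/12
check: H g = (27/4)x^2 - 24x - 69/8
so H g − 1/2·g = -x^3 + (5/2)x^2 + 5/3 = f ✓


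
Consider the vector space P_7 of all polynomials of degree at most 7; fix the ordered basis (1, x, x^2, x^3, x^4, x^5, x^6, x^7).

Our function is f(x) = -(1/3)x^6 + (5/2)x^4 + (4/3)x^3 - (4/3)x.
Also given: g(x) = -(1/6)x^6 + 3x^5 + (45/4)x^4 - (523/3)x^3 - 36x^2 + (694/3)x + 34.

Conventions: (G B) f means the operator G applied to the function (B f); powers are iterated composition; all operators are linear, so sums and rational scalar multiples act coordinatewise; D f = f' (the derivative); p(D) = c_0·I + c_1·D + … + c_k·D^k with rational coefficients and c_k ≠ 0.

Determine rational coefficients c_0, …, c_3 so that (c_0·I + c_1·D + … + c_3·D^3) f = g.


D^0 f = -(1/3)x^6 + (5/2)x^4 + (4/3)x^3 - (4/3)x
D^1 f = -2x^5 + 10x^3 + 4x^2 - 4/3
D^2 f = -10x^4 + 30x^2 + 8x
D^3 f = -40x^3 + 60x + 8
matching coefficients of g against c_0 f + c_1 Df + … from the top degree down determines the c_i
solution: c_0 = 1/2, c_1 = -3/2, c_2 = -1, c_3 = 4

p(D) = (1/2)·I − (3/2)·D − D^2 + 4·D^3, i.e. c_0 = 1/2, c_1 = -3/2, c_2 = -1, c_3 = 4


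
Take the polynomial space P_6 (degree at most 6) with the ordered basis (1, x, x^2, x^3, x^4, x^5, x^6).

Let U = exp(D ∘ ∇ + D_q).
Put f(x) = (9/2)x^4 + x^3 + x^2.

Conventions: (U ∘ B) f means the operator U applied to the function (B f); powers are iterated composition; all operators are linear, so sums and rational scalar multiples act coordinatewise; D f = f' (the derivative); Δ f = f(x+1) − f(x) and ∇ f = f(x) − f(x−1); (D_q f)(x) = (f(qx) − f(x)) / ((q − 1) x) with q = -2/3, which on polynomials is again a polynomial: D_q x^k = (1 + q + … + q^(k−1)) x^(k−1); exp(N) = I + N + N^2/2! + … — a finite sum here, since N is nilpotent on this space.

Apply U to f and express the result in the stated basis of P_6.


order-1 term: (13/6)x^3 + (493/9)x^2 - (143/3)x + 17
order-2 term: (91/108)x^2 + (422/27)x + 997/36
order-3 term: (91/972)x + 935/162
order-4 term: 91/3888
the series for exp(D ∘ ∇ + D_q) f terminates at order 4
exp(D ∘ ∇ + D_q) f = (9/2)x^4 + (19/6)x^3 + (6115/108)x^2 - (31049/972)x + 196303/3888

the image equals g(x) = (9/2)x^4 + (19/6)x^3 + (6115/108)x^2 - (31049/972)x + 196303/3888


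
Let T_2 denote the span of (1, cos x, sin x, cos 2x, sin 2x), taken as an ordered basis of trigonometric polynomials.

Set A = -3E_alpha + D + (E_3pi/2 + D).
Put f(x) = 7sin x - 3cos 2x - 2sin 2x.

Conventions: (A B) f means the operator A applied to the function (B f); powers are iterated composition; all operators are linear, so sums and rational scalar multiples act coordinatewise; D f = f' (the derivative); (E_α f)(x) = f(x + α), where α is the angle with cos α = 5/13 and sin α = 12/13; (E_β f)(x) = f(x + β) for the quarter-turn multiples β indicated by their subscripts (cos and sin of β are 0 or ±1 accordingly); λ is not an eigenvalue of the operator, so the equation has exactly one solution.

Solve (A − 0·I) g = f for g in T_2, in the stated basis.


g(x) = (161/58)cos x - (105/58)sin x + (17/200)cos 2x - (331/200)sin 2x

write g with unknown coordinates in the stated basis and equate coefficients in (A − 0·I) g = f
solving from the highest basis element down gives g = (161/58)cos x - (105/58)sin x + (17/200)cos 2x - (331/200)sin 2x
check: A g = 7sin x - 3cos 2x - 2sin 2x
so A g − 0·g = 7sin x - 3cos 2x - 2sin 2x = f ✓


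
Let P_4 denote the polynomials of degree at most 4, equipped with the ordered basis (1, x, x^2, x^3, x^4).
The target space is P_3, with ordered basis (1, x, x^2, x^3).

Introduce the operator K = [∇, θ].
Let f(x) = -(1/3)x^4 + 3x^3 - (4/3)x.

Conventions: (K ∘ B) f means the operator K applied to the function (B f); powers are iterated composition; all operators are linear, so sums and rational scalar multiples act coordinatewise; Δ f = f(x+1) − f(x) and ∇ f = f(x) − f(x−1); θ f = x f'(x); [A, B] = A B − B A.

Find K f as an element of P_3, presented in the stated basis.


g(x) = -(4/3)x^3 + 13x^2 - 22x + 9

θ f = -(4/3)x^4 + 9x^3 - (4/3)x
∇ θ f = -(16/3)x^3 + 35x^2 - (97/3)x + 9
∇ f = -(4/3)x^3 + 11x^2 - (31/3)x + 2
θ ∇ f = -4x^3 + 22x^2 - (31/3)x
[∇, θ] f = -(4/3)x^3 + 13x^2 - 22x + 9


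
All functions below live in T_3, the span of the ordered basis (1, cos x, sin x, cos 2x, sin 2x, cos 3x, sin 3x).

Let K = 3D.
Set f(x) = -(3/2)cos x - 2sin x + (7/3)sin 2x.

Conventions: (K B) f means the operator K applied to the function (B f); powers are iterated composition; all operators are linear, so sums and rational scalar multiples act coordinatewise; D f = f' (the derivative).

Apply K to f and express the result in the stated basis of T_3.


the result is g(x) = -6cos x + (9/2)sin x + 14cos 2x

D f = -2cos x + (3/2)sin x + (14/3)cos 2x
(3D) f = -6cos x + (9/2)sin x + 14cos 2x


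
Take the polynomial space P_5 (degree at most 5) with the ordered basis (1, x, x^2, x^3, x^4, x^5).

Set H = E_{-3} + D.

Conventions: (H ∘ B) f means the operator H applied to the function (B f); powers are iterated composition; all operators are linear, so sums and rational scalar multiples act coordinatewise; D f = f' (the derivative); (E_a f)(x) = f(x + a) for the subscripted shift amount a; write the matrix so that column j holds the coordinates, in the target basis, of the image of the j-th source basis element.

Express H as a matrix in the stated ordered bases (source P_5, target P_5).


the matrix is [[1, -2, 9, -27, 81, -243]; [0, 1, -4, 27, -108, 405]; [0, 0, 1, -6, 54, -270]; [0, 0, 0, 1, -8, 90]; [0, 0, 0, 0, 1, -10]; [0, 0, 0, 0, 0, 1]] (rows listed top to bottom)

image of 1: 1
image of x: x - 2
image of x^2: x^2 - 4x + 9
image of x^3: x^3 - 6x^2 + 27x - 27
image of x^4: x^4 - 8x^3 + 54x^2 - 108x + 81
image of x^5: x^5 - 10x^4 + 90x^3 - 270x^2 + 405x - 243
each image's coordinates form column j of the matrix


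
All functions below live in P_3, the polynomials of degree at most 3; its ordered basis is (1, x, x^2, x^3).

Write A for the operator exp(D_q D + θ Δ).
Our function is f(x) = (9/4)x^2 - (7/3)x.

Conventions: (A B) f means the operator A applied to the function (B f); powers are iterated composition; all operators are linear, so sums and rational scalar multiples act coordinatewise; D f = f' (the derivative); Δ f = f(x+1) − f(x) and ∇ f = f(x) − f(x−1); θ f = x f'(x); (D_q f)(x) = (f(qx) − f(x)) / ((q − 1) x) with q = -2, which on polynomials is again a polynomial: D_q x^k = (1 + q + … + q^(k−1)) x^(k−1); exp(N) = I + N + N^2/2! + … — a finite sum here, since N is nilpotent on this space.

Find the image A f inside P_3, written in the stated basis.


g(x) = (9/4)x^2 + (13/6)x + 9/2

order-1 term: (9/2)x + 9/2
the series for exp(D_q D + θ Δ) f terminates at order 1
exp(D_q D + θ Δ) f = (9/4)x^2 + (13/6)x + 9/2


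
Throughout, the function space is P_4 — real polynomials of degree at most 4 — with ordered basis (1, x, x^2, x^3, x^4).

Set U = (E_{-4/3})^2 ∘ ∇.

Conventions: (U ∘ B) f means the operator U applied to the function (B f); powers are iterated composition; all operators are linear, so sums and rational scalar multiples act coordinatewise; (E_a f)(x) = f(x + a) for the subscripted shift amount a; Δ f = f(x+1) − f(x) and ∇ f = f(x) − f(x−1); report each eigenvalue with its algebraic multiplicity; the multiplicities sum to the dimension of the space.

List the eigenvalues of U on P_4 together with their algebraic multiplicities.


λ = 0 (multiplicity 5)

image of 1: 0
image of x: 1
image of x^2: 2x - 19/3
image of x^3: 3x^2 - 19x + 91/3
image of x^4: 4x^3 - 38x^2 + (364/3)x - 3515/27
the matrix is upper triangular; its diagonal is (0, 0, 0, 0, 0)
for a triangular matrix the eigenvalues are the diagonal entries, with algebraic multiplicity their repetition count


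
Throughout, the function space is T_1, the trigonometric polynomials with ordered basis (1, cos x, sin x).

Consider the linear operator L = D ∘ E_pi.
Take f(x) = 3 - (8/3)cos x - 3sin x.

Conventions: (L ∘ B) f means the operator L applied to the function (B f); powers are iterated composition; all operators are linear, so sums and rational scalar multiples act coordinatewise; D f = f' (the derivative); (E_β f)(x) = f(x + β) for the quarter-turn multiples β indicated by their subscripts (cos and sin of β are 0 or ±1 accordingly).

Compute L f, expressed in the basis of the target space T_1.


the result is g(x) = 3cos x - (8/3)sin x

E_pi f = 3 + (8/3)cos x + 3sin x
D E_pi f = 3cos x - (8/3)sin x


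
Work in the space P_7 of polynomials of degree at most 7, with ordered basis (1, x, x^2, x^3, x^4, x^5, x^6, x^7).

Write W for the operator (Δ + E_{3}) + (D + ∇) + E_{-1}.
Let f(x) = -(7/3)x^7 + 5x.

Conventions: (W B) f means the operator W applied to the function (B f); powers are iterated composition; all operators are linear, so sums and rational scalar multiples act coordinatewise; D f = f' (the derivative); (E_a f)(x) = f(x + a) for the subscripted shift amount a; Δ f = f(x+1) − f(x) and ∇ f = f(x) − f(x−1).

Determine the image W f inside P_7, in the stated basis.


Δ f = -(49/3)x^6 - 49x^5 - (245/3)x^4 - (245/3)x^3 - 49x^2 - (49/3)x + 8/3
E_{3} f = -(7/3)x^7 - 49x^6 - 441x^5 - 2205x^4 - 6615x^3 - 11907x^2 - 11902x - 5088
(Δ + E_{3}) f = -(7/3)x^7 - (196/3)x^6 - 490x^5 - (6860/3)x^4 - (20090/3)x^3 - 11956x^2 - (35755/3)x - 15256/3
D f = -(49/3)x^6 + 5
∇ f = -(49/3)x^6 + 49x^5 - (245/3)x^4 + (245/3)x^3 - 49x^2 + (49/3)x + 8/3
(D + ∇) f = -(98/3)x^6 + 49x^5 - (245/3)x^4 + (245/3)x^3 - 49x^2 + (49/3)x + 23/3
E_{-1} f = -(7/3)x^7 + (49/3)x^6 - 49x^5 + (245/3)x^4 - (245/3)x^3 + 49x^2 - (34/3)x - 8/3
((Δ + E_{3}) + (D + ∇) + E_{-1}) f = -(14/3)x^7 - (245/3)x^6 - 490x^5 - (6860/3)x^4 - (20090/3)x^3 - 11956x^2 - (35740/3)x - 15241/3

g(x) = -(14/3)x^7 - (245/3)x^6 - 490x^5 - (6860/3)x^4 - (20090/3)x^3 - 11956x^2 - (35740/3)x - 15241/3


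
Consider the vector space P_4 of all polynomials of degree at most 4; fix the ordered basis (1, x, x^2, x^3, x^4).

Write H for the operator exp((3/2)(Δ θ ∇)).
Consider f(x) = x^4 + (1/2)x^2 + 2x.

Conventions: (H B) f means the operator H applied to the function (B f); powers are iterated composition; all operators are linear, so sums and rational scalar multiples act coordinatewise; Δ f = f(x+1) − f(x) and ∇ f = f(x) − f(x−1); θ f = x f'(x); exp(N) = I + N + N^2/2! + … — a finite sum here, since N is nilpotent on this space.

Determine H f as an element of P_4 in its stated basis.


g(x) = x^4 + (109/2)x^2 + 20x + 177/2

order-1 term: 54x^2 + 18x + 15/2
order-2 term: 81
the series for exp((3/2)(Δ θ ∇)) f terminates at order 2
exp((3/2)(Δ θ ∇)) f = x^4 + (109/2)x^2 + 20x + 177/2


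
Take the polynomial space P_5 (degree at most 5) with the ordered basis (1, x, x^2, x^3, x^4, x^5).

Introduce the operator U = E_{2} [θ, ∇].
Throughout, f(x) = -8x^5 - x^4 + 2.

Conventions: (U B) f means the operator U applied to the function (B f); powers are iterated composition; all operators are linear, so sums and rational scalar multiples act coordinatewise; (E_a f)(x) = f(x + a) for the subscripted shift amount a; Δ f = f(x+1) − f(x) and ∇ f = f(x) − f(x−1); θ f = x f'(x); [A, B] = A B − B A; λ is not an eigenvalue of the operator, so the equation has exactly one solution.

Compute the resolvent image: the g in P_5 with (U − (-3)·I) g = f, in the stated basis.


the image equals g(x) = -(8/3)x^5 - (43/9)x^4 - (652/27)x^3 - (1888/27)x^2 - (10676/81)x - 30338/243

write g with unknown coordinates in the stated basis and equate coefficients in (U − (-3)·I) g = f
solving from the highest basis element down gives g = -(8/3)x^5 - (43/9)x^4 - (652/27)x^3 - (1888/27)x^2 - (10676/81)x - 30338/243
check: U g = (40/3)x^4 + (652/9)x^3 + (1888/9)x^2 + (10676/27)x + 30500/81
so U g − (-3)·g = -8x^5 - x^4 + 2 = f ✓


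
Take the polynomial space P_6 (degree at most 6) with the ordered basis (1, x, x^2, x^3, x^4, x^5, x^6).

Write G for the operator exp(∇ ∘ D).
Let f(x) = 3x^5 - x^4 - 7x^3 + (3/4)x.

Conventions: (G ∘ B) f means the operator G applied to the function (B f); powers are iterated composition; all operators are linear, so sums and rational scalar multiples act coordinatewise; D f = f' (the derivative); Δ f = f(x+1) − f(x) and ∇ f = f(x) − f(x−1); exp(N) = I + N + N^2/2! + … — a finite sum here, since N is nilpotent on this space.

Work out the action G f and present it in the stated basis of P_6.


order-1 term: 60x^3 - 102x^2 + 30x + 2
order-2 term: 180x - 192
the series for exp(∇ ∘ D) f terminates at order 2
exp(∇ ∘ D) f = 3x^5 - x^4 + 53x^3 - 102x^2 + (843/4)x - 190

the result is g(x) = 3x^5 - x^4 + 53x^3 - 102x^2 + (843/4)x - 190


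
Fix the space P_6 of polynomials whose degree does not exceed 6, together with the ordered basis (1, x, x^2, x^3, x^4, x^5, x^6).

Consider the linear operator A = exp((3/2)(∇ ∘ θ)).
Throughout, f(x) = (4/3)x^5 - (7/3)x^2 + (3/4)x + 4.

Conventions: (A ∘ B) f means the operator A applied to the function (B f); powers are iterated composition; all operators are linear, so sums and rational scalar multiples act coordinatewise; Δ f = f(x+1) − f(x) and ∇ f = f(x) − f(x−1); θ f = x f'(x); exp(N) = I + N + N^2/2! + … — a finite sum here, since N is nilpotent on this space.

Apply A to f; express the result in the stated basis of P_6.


the result is g(x) = (4/3)x^5 + 50x^4 + 500x^3 + (3668/3)x^2 - (1153/4)x - 2337/8

order-1 term: 50x^4 - 100x^3 + 100x^2 - 64x + 145/8
order-2 term: 600x^3 - 1575x^2 + 1575x - 573
order-3 term: 2700x^2 - 5850x + 6525/2
order-4 term: 4050x - 16875/4
order-5 term: 1215
the series for exp((3/2)(∇ ∘ θ)) f terminates at order 5
exp((3/2)(∇ ∘ θ)) f = (4/3)x^5 + 50x^4 + 500x^3 + (3668/3)x^2 - (1153/4)x - 2337/8


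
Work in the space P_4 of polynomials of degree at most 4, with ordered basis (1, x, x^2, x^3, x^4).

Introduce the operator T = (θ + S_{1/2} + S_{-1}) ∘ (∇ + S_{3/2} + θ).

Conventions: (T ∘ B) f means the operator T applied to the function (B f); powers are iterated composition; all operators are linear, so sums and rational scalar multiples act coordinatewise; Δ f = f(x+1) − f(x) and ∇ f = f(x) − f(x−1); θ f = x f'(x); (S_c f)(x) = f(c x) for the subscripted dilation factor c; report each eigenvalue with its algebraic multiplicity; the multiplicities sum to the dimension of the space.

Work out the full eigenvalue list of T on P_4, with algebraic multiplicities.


λ = 5/4 (multiplicity 1), λ = 2 (multiplicity 1), λ = 867/64 (multiplicity 1), λ = 221/16 (multiplicity 1), λ = 11745/256 (multiplicity 1)

image of 1: 2
image of x: (5/4)x + 2
image of x^2: (221/16)x^2 + x - 2
image of x^3: (867/64)x^3 + (39/4)x^2 - (3/2)x + 2
image of x^4: (11745/256)x^4 + (17/2)x^3 - (39/2)x^2 + 2x - 2
the matrix is upper triangular; its diagonal is (2, 5/4, 221/16, 867/64, 11745/256)
for a triangular matrix the eigenvalues are the diagonal entries, with algebraic multiplicity their repetition count


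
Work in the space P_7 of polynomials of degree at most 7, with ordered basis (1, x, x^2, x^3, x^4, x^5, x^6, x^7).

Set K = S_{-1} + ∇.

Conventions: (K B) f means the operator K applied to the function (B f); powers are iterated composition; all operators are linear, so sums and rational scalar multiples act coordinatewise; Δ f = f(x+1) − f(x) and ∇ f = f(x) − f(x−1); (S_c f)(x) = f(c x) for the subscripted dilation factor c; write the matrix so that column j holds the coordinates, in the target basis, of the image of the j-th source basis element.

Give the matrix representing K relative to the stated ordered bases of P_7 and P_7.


the matrix is [[1, 1, -1, 1, -1, 1, -1, 1]; [0, -1, 2, -3, 4, -5, 6, -7]; [0, 0, 1, 3, -6, 10, -15, 21]; [0, 0, 0, -1, 4, -10, 20, -35]; [0, 0, 0, 0, 1, 5, -15, 35]; [0, 0, 0, 0, 0, -1, 6, -21]; [0, 0, 0, 0, 0, 0, 1, 7]; [0, 0, 0, 0, 0, 0, 0, -1]] (rows listed top to bottom)

image of 1: 1
image of x: -x + 1
image of x^2: x^2 + 2x - 1
image of x^3: -x^3 + 3x^2 - 3x + 1
image of x^4: x^4 + 4x^3 - 6x^2 + 4x - 1
image of x^5: -x^5 + 5x^4 - 10x^3 + 10x^2 - 5x + 1
image of x^6: x^6 + 6x^5 - 15x^4 + 20x^3 - 15x^2 + 6x - 1
image of x^7: -x^7 + 7x^6 - 21x^5 + 35x^4 - 35x^3 + 21x^2 - 7x + 1
each image's coordinates form column j of the matrix


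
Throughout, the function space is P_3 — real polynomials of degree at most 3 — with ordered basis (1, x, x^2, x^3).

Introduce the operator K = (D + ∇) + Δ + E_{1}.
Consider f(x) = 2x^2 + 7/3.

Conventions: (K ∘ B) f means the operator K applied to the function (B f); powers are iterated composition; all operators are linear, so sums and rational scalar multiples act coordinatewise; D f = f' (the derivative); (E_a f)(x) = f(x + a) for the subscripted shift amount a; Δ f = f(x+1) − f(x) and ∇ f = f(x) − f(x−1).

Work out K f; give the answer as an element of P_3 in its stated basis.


D f = 4x
∇ f = 4x - 2
(D + ∇) f = 8x - 2
Δ f = 4x + 2
E_{1} f = 2x^2 + 4x + 13/3
((D + ∇) + Δ + E_{1}) f = 2x^2 + 16x + 13/3

the image equals g(x) = 2x^2 + 16x + 13/3


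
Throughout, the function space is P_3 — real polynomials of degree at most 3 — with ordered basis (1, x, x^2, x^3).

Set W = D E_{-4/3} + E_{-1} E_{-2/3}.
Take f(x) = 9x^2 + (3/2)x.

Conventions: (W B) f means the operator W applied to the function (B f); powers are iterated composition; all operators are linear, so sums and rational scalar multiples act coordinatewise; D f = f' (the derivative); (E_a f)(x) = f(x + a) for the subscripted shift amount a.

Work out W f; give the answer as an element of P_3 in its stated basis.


the image equals g(x) = 9x^2 - (21/2)x

E_{-4/3} f = 9x^2 - (45/2)x + 14
D E_{-4/3} f = 18x - 45/2
E_{-2/3} f = 9x^2 - (21/2)x + 3
E_{-1} E_{-2/3} f = 9x^2 - (57/2)x + 45/2
(D E_{-4/3} + E_{-1} E_{-2/3}) f = 9x^2 - (21/2)x


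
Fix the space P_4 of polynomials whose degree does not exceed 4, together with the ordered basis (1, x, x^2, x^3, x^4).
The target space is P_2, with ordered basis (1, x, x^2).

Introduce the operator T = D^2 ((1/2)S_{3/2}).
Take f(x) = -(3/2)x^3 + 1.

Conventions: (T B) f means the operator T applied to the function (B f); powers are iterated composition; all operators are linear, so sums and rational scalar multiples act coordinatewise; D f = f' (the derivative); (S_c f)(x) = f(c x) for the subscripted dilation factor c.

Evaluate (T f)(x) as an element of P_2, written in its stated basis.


S_{3/2} f = -(81/16)x^3 + 1
((1/2)S_{3/2}) f = -(81/32)x^3 + 1/2
D ((1/2)S_{3/2}) f = -(243/32)x^2
D D ((1/2)S_{3/2}) f = -(243/16)x

the image equals g(x) = -(243/16)x


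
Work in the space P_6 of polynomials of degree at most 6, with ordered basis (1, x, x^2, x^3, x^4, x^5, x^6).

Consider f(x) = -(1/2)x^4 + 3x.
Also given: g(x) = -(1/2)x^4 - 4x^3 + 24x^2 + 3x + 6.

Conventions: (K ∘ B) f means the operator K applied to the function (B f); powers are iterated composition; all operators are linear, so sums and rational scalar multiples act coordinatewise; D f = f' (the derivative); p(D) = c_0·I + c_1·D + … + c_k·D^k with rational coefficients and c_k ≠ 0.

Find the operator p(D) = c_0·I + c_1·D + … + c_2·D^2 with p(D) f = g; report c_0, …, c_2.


D^0 f = -(1/2)x^4 + 3x
D^1 f = -2x^3 + 3
D^2 f = -6x^2
matching coefficients of g against c_0 f + c_1 Df + … from the top degree down determines the c_i
solution: c_0 = 1, c_1 = 2, c_2 = -4

c_0 = 1, c_1 = 2, c_2 = -4


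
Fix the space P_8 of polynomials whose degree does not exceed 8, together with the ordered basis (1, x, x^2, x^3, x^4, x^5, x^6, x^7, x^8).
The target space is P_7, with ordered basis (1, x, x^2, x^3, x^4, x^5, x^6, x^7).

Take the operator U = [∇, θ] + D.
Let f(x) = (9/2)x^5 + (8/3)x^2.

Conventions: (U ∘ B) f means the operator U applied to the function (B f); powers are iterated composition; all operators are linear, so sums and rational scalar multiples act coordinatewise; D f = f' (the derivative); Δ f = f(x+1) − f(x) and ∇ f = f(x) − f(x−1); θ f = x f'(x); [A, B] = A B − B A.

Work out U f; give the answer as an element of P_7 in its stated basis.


θ f = (45/2)x^5 + (16/3)x^2
∇ θ f = (225/2)x^4 - 225x^3 + 225x^2 - (611/6)x + 103/6
∇ f = (45/2)x^4 - 45x^3 + 45x^2 - (103/6)x + 11/6
θ ∇ f = 90x^4 - 135x^3 + 90x^2 - (103/6)x
[∇, θ] f = (45/2)x^4 - 90x^3 + 135x^2 - (254/3)x + 103/6
D f = (45/2)x^4 + (16/3)x
([∇, θ] + D) f = 45x^4 - 90x^3 + 135x^2 - (238/3)x + 103/6

g(x) = 45x^4 - 90x^3 + 135x^2 - (238/3)x + 103/6


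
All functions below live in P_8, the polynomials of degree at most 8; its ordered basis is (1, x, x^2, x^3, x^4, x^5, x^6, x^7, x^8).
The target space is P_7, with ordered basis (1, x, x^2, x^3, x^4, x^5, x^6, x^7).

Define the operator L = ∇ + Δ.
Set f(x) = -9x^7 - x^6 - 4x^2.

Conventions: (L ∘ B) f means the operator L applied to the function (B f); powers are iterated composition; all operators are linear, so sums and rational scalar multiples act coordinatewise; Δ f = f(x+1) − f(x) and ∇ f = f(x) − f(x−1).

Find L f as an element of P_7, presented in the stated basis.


∇ f = -63x^6 + 183x^5 - 300x^4 + 295x^3 - 174x^2 + 49x - 4
Δ f = -63x^6 - 195x^5 - 330x^4 - 335x^3 - 204x^2 - 77x - 14
(∇ + Δ) f = -126x^6 - 12x^5 - 630x^4 - 40x^3 - 378x^2 - 28x - 18

g(x) = -126x^6 - 12x^5 - 630x^4 - 40x^3 - 378x^2 - 28x - 18


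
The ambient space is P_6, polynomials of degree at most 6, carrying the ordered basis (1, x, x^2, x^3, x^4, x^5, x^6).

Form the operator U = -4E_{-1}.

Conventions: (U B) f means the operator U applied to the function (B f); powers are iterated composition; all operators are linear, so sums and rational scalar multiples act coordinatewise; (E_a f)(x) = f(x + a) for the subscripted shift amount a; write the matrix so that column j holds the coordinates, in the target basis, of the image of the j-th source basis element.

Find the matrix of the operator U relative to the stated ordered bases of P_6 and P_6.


image of 1: -4
image of x: -4x + 4
image of x^2: -4x^2 + 8x - 4
image of x^3: -4x^3 + 12x^2 - 12x + 4
image of x^4: -4x^4 + 16x^3 - 24x^2 + 16x - 4
image of x^5: -4x^5 + 20x^4 - 40x^3 + 40x^2 - 20x + 4
image of x^6: -4x^6 + 24x^5 - 60x^4 + 80x^3 - 60x^2 + 24x - 4
each image's coordinates form column j of the matrix

the matrix is [[-4, 4, -4, 4, -4, 4, -4]; [0, -4, 8, -12, 16, -20, 24]; [0, 0, -4, 12, -24, 40, -60]; [0, 0, 0, -4, 16, -40, 80]; [0, 0, 0, 0, -4, 20, -60]; [0, 0, 0, 0, 0, -4, 24]; [0, 0, 0, 0, 0, 0, -4]] (rows listed top to bottom)


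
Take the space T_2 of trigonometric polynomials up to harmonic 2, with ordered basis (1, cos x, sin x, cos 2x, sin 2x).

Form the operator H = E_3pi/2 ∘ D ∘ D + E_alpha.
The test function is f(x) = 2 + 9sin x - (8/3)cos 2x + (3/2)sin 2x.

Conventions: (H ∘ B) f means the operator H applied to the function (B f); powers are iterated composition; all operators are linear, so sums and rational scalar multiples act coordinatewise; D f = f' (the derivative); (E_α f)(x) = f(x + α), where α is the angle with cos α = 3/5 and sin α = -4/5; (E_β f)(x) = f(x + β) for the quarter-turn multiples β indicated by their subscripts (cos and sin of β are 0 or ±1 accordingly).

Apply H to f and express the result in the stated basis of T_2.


the result is g(x) = 2 + (9/5)cos x + (27/5)sin x - (284/25)cos 2x + (151/50)sin 2x

D f = 9cos x + 3cos 2x + (16/3)sin 2x
D D f = -9sin x + (32/3)cos 2x - 6sin 2x
E_3pi/2 D D f = 9cos x - (32/3)cos 2x + 6sin 2x
E_alpha f = 2 - (36/5)cos x + (27/5)sin x - (52/75)cos 2x - (149/50)sin 2x
(E_3pi/2 ∘ D ∘ D + E_alpha) f = 2 + (9/5)cos x + (27/5)sin x - (284/25)cos 2x + (151/50)sin 2x


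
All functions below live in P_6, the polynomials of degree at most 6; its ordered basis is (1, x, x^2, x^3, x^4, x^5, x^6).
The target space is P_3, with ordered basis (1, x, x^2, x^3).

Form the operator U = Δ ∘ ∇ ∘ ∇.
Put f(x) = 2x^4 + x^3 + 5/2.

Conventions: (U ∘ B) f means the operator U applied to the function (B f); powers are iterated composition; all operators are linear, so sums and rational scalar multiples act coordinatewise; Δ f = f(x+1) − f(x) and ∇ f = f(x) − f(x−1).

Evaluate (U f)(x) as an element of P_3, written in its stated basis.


∇ f = 8x^3 - 9x^2 + 5x - 1
∇ ∇ f = 24x^2 - 42x + 22
Δ (∇ ∘ ∇) f = 48x - 18

the image equals g(x) = 48x - 18


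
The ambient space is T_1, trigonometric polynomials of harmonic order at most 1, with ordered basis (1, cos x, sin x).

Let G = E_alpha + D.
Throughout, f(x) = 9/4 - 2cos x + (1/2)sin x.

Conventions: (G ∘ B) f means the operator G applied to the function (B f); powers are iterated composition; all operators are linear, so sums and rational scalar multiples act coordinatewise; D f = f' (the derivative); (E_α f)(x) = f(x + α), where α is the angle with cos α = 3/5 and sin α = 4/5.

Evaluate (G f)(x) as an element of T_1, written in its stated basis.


E_alpha f = 9/4 - (4/5)cos x + (19/10)sin x
D f = (1/2)cos x + 2sin x
(E_alpha + D) f = 9/4 - (3/10)cos x + (39/10)sin x

the result is g(x) = 9/4 - (3/10)cos x + (39/10)sin x


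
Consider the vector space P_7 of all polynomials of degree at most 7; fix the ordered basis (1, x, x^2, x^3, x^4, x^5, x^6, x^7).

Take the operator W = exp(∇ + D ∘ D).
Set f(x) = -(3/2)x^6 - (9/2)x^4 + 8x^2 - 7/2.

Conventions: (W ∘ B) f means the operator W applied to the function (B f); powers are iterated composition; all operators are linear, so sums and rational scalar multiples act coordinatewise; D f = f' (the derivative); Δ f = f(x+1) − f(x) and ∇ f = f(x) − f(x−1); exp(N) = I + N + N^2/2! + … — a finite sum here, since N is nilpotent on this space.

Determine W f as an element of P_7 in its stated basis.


the image equals g(x) = -(3/2)x^6 - 9x^5 - (99/2)x^4 - 168x^3 - (677/2)x^2 - 452x - 515/2

order-1 term: -9x^5 - (45/2)x^4 - 48x^3 - (9/2)x^2 - 11x + 14
order-2 term: -(45/2)x^4 - 90x^3 - (369/2)x^2 - 99x - 25
order-3 term: -30x^3 - 135x^2 - 243x - 117
order-4 term: -(45/2)x^2 - 90x - 102
order-5 term: -9x - 45/2
order-6 term: -3/2
the series for exp(∇ + D ∘ D) f terminates at order 6
exp(∇ + D ∘ D) f = -(3/2)x^6 - 9x^5 - (99/2)x^4 - 168x^3 - (677/2)x^2 - 452x - 515/2


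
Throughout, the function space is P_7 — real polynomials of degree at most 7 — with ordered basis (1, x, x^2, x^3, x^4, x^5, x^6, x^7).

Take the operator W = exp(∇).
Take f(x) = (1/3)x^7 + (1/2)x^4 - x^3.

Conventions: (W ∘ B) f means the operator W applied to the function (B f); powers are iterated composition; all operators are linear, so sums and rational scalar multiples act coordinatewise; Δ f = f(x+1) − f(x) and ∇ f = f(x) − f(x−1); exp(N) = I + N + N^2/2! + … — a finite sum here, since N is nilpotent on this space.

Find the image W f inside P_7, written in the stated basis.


g(x) = (1/3)x^7 + (7/3)x^6 - (67/6)x^4 + (38/3)x^3 + 11x^2 - 23x + 9/2

order-1 term: (7/3)x^6 - 7x^5 + (35/3)x^4 - (29/3)x^3 + x^2 + (8/3)x - 7/6
order-2 term: 7x^5 - 35x^4 + (245/3)x^3 - 102x^2 + (190/3)x - 29/2
order-3 term: (35/3)x^4 - 70x^3 + 175x^2 - 208x + 289/3
order-4 term: (35/3)x^3 - 70x^2 + (455/3)x - 697/6
order-5 term: 7x^2 - 35x + 140/3
order-6 term: (7/3)x - 7
order-7 term: 1/3
the series for exp(∇) f terminates at order 7
exp(∇) f = (1/3)x^7 + (7/3)x^6 - (67/6)x^4 + (38/3)x^3 + 11x^2 - 23x + 9/2


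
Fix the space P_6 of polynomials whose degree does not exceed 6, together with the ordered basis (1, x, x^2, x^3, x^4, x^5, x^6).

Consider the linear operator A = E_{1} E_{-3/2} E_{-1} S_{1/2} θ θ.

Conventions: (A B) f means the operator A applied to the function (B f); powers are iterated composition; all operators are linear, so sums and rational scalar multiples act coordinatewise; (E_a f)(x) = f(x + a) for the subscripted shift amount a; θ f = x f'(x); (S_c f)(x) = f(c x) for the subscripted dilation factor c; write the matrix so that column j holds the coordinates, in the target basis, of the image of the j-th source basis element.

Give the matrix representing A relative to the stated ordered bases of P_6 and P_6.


the matrix is [[0, -3/4, 9/4, -243/64, 81/16, -6075/1024, 6561/1024]; [0, 1/2, -3, 243/32, -27/2, 10125/512, -6561/256]; [0, 0, 1, -81/16, 27/2, -3375/128, 10935/256]; [0, 0, 0, 9/8, -6, 1125/64, -1215/32]; [0, 0, 0, 0, 1, -375/64, 1215/64]; [0, 0, 0, 0, 0, 25/32, -81/16]; [0, 0, 0, 0, 0, 0, 9/16]] (rows listed top to bottom)

image of 1: 0
image of x: (1/2)x - 3/4
image of x^2: x^2 - 3x + 9/4
image of x^3: (9/8)x^3 - (81/16)x^2 + (243/32)x - 243/64
image of x^4: x^4 - 6x^3 + (27/2)x^2 - (27/2)x + 81/16
image of x^5: (25/32)x^5 - (375/64)x^4 + (1125/64)x^3 - (3375/128)x^2 + (10125/512)x - 6075/1024
image of x^6: (9/16)x^6 - (81/16)x^5 + (1215/64)x^4 - (1215/32)x^3 + (10935/256)x^2 - (6561/256)x + 6561/1024
each image's coordinates form column j of the matrix


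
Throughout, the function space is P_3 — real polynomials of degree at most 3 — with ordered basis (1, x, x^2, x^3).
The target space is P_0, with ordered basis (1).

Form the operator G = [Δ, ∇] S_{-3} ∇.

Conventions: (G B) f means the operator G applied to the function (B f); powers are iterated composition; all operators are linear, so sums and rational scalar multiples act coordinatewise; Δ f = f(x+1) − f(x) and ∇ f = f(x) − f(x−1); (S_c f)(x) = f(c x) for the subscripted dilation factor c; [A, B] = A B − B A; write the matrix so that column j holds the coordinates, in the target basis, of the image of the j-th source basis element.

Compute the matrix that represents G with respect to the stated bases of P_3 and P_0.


image of 1: 0
image of x: 0
image of x^2: 0
image of x^3: 0
each image's coordinates form column j of the matrix

the matrix is [[0, 0, 0, 0]] (rows listed top to bottom)


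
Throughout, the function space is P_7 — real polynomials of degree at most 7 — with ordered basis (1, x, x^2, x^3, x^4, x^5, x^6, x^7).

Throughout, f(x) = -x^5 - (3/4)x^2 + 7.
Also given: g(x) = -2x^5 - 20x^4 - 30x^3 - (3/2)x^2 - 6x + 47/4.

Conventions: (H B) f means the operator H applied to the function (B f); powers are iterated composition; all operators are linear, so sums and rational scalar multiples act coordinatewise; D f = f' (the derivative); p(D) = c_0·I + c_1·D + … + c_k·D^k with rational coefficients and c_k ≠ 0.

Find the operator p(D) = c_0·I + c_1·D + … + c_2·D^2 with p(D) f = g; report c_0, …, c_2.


D^0 f = -x^5 - (3/4)x^2 + 7
D^1 f = -5x^4 - (3/2)x
D^2 f = -20x^3 - 3/2
matching coefficients of g against c_0 f + c_1 Df + … from the top degree down determines the c_i
solution: c_0 = 2, c_1 = 4, c_2 = 3/2

p(D) = 2·I + 4·D + (3/2)·D^2, i.e. c_0 = 2, c_1 = 4, c_2 = 3/2


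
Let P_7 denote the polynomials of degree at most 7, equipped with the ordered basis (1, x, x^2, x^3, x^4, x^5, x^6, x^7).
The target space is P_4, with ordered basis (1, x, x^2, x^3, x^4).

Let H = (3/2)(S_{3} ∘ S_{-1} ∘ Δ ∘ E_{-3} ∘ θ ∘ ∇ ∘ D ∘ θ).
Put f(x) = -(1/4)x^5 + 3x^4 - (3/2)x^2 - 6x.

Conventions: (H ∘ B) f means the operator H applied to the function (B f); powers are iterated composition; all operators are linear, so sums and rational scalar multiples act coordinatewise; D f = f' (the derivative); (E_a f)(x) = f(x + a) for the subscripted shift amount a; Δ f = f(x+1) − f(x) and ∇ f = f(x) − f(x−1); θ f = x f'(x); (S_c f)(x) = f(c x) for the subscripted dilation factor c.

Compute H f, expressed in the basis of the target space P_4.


the result is g(x) = -(6075/2)x^2 - (16659/2)x - 10227/2

θ f = -(5/4)x^5 + 12x^4 - 3x^2 - 6x
D θ f = -(25/4)x^4 + 48x^3 - 6x - 6
∇ D θ f = -25x^3 + (363/2)x^2 - 169x + 193/4
θ (∇ ∘ D ∘ θ) f = -75x^3 + 363x^2 - 169x
E_{-3} θ (∇ ∘ D ∘ θ) f = -75x^3 + 1038x^2 - 4372x + 5799
Δ E_{-3} θ (∇ ∘ D ∘ θ) f = -225x^2 + 1851x - 3409
S_{-1} (Δ ∘ E_{-3} ∘ θ) (∇ ∘ D ∘ θ) f = -225x^2 - 1851x - 3409
S_{3} S_{-1} (Δ ∘ E_{-3} ∘ θ) (∇ ∘ D ∘ θ) f = -2025x^2 - 5553x - 3409
((3/2)(S_{3} ∘ S_{-1} ∘ Δ ∘ E_{-3} ∘ θ ∘ ∇ ∘ D ∘ θ)) f = -(6075/2)x^2 - (16659/2)x - 10227/2
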